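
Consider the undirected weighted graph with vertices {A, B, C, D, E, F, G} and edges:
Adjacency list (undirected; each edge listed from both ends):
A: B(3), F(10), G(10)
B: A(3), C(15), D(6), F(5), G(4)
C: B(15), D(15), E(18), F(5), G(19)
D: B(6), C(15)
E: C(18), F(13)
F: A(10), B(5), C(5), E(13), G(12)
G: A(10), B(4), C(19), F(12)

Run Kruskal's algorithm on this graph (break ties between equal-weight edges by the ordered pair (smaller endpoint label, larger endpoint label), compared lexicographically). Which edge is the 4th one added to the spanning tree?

C-F

Sort edges by weight, then run Kruskal:
A B (3): add — endpoints in different components.
B G (4): add — endpoints in different components.
B F (5): add — endpoints in different components.
C F (5): add — endpoints in different components.
B D (6): add — endpoints in different components.
A F (10): skip — A and F already connected.
A G (10): skip — A and G already connected.
F G (12): skip — F and G already connected.
E F (13): add — endpoints in different components.
The 4th edge added is C F.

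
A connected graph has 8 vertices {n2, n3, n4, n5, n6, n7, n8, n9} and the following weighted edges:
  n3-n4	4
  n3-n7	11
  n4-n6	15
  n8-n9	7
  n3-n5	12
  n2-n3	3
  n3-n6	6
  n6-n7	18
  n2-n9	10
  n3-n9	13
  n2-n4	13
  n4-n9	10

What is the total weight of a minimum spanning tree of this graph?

53

Sort edges by weight, then run Kruskal:
n2-n3 (3): add — endpoints in different components.
n3-n4 (4): add — endpoints in different components.
n3-n6 (6): add — endpoints in different components.
n8-n9 (7): add — endpoints in different components.
n2-n9 (10): add — endpoints in different components.
n4-n9 (10): skip — n4 and n9 already connected.
n3-n7 (11): add — endpoints in different components.
n3-n5 (12): add — endpoints in different components.
MST edges: n2-n3, n3-n4, n3-n6, n8-n9, n2-n9, n3-n7, n3-n5; total weight 3+4+6+7+10+11+12 = 53.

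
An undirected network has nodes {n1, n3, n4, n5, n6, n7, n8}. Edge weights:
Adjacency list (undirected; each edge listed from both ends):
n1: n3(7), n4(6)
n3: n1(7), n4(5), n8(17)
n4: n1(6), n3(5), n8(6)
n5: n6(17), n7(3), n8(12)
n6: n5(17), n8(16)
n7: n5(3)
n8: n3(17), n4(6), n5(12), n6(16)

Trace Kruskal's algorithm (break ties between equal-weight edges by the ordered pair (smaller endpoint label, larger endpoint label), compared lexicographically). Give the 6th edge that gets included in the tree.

n6-n8

Kruskal's algorithm — process edges by increasing weight (ties by edge label):
n5 n7 (3): add. Components now {n1} {n4} {n8} {n3} {n5,n7} {n6}
n3 n4 (5): add. Components now {n1} {n3,n4} {n8} {n5,n7} {n6}
n1 n4 (6): add. Components now {n1,n3,n4} {n8} {n5,n7} {n6}
n4 n8 (6): add. Components now {n1,n3,n4,n8} {n5,n7} {n6}
n1 n3 (7): skip — n1 and n3 already connected.
n5 n8 (12): add. Components now {n1,n3,n4,n5,n7,n8} {n6}
n6 n8 (16): add. Components now {n1,n3,n4,n5,n6,n7,n8}
The 6th edge added is n6 n8.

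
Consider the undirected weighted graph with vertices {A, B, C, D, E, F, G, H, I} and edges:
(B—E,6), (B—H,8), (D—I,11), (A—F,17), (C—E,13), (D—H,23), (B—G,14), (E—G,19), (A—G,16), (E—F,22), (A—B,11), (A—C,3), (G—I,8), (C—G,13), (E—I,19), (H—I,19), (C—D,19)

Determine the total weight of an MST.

Kruskal's algorithm — process edges by increasing weight (ties by edge label):
A—C (3): add — endpoints in different components.
B—E (6): add — endpoints in different components.
B—H (8): add — endpoints in different components.
G—I (8): add — endpoints in different components.
A—B (11): add — endpoints in different components.
D—I (11): add — endpoints in different components.
C—E (13): skip — C and E already connected.
C—G (13): add — endpoints in different components.
B—G (14): skip — B and G already connected.
A—G (16): skip — A and G already connected.
A—F (17): add — endpoints in different components.
MST edges: A—C, B—E, B—H, G—I, A—B, D—I, C—G, A—F; total weight 3+6+8+8+11+11+13+17 = 77.

77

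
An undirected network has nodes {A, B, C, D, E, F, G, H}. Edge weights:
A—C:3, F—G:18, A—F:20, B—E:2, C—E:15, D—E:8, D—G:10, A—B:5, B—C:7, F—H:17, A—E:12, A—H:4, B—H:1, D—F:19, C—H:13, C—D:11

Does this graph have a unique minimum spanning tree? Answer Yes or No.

Yes

Kruskal: consider edges lightest-first.
B—H (1): add — endpoints in different components.
B—E (2): add — endpoints in different components.
A—C (3): add — endpoints in different components.
A—H (4): add — endpoints in different components.
A—B (5): skip — A and B already connected.
B—C (7): skip — B and C already connected.
D—E (8): add — endpoints in different components.
D—G (10): add — endpoints in different components.
C—D (11): skip — C and D already connected.
A—E (12): skip — A and E already connected.
C—H (13): skip — C and H already connected.
C—E (15): skip — C and E already connected.
F—H (17): add — endpoints in different components.
Every non-tree edge has weight strictly greater than the heaviest edge on the tree path between its endpoints, so the MST is unique.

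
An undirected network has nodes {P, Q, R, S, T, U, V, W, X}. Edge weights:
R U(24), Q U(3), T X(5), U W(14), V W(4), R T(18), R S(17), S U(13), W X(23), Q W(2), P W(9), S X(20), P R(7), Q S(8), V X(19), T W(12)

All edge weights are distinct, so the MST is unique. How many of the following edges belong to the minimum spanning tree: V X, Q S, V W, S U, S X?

Sort edges by weight, then run Kruskal:
Q W (2): add — endpoints in different components.
Q U (3): add — endpoints in different components.
V W (4): add — endpoints in different components.
T X (5): add — endpoints in different components.
P R (7): add — endpoints in different components.
Q S (8): add — endpoints in different components.
P W (9): add — endpoints in different components.
T W (12): add — endpoints in different components.
MST edge set: {Q W, Q U, V W, T X, P R, Q S, P W, T W}.
Of the listed edges, {Q S, V W} are in the MST → 2.

2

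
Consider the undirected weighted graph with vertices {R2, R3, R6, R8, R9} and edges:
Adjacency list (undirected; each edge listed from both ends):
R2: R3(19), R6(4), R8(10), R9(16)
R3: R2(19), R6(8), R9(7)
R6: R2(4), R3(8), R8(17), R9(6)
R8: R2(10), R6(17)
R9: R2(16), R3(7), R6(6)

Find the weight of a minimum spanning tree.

Kruskal: consider edges lightest-first.
R2–R6 (4): add — endpoints in different components.
R6–R9 (6): add — endpoints in different components.
R3–R9 (7): add — endpoints in different components.
R3–R6 (8): skip — R6 and R3 already connected.
R2–R8 (10): add — endpoints in different components.
MST edges: R2–R6, R6–R9, R3–R9, R2–R8; total weight 4+6+7+10 = 27.

27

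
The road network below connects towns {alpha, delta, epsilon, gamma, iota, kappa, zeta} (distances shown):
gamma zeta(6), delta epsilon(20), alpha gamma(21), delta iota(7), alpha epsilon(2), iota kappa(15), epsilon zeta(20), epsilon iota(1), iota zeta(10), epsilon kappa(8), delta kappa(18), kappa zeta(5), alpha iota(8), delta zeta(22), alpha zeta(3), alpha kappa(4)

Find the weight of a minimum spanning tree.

Kruskal: consider edges lightest-first.
epsilon iota (1): add. Components now {epsilon,iota} {gamma} {alpha} {kappa} {zeta} {delta}
alpha epsilon (2): add. Components now {alpha,epsilon,iota} {gamma} {kappa} {zeta} {delta}
alpha zeta (3): add. Components now {alpha,epsilon,iota,zeta} {gamma} {kappa} {delta}
alpha kappa (4): add. Components now {alpha,epsilon,iota,kappa,zeta} {gamma} {delta}
kappa zeta (5): skip — kappa and zeta already connected.
gamma zeta (6): add. Components now {alpha,epsilon,gamma,iota,kappa,zeta} {delta}
delta iota (7): add. Components now {alpha,delta,epsilon,gamma,iota,kappa,zeta}
MST edges: epsilon iota, alpha epsilon, alpha zeta, alpha kappa, gamma zeta, delta iota; total weight 1+2+3+4+6+7 = 23.

23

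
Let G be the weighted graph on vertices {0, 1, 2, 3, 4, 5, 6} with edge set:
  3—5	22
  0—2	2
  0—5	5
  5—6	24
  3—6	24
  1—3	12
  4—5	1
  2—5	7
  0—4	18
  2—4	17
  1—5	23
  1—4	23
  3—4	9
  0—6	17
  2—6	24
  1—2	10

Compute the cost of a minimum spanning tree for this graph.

Kruskal's algorithm — process edges by increasing weight (ties by edge label):
4—5 (1): add — endpoints in different components.
0—2 (2): add — endpoints in different components.
0—5 (5): add — endpoints in different components.
2—5 (7): skip — 2 and 5 already connected.
3—4 (9): add — endpoints in different components.
1—2 (10): add — endpoints in different components.
1—3 (12): skip — 1 and 3 already connected.
0—6 (17): add — endpoints in different components.
MST edges: 4—5, 0—2, 0—5, 3—4, 1—2, 0—6; total weight 1+2+5+9+10+17 = 44.

44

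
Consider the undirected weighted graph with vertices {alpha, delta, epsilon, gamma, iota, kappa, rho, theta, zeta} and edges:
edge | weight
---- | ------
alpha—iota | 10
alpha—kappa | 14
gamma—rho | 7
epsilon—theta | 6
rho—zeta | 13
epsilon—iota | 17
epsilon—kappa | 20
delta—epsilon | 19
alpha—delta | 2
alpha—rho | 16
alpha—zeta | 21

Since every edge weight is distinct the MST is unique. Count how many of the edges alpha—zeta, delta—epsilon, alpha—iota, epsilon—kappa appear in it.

1

Sort edges by weight, then run Kruskal:
alpha—delta (2): add — endpoints in different components.
epsilon—theta (6): add — endpoints in different components.
gamma—rho (7): add — endpoints in different components.
alpha—iota (10): add — endpoints in different components.
rho—zeta (13): add — endpoints in different components.
alpha—kappa (14): add — endpoints in different components.
alpha—rho (16): add — endpoints in different components.
epsilon—iota (17): add — endpoints in different components.
MST edge set: {alpha—delta, epsilon—theta, gamma—rho, alpha—iota, rho—zeta, alpha—kappa, alpha—rho, epsilon—iota}.
Of the listed edges, {alpha—iota} are in the MST → 1.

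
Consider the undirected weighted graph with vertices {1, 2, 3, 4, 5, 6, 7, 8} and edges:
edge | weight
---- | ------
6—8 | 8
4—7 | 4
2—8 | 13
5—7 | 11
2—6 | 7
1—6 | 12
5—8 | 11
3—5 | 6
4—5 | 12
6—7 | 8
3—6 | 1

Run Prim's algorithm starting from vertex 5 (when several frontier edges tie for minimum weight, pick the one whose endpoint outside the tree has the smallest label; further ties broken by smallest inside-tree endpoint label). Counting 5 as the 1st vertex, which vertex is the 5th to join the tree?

Prim, starting at 5.
Step 1: frontier [3—5 6, 5—7 11, 5—8 11, 4—5 12] → take 3—5 (6); add 3.
Step 2: frontier [3—6 1, 5—7 11, 5—8 11, 4—5 12] → take 3—6 (1); add 6.
Step 3: frontier [5—7 11, 5—8 11, 4—5 12, 2—6 7, 6—7 8, 6—8 8, 1—6 12] → take 2—6 (7); add 2.
Step 4: frontier [2—8 13, 5—7 11, 5—8 11, 4—5 12, 6—7 8, 6—8 8, 1—6 12] → take 6—7 (8); add 7.
Step 5: frontier [2—8 13, 5—8 11, 4—5 12, 6—8 8, 1—6 12, 4—7 4] → take 4—7 (4); add 4.
Step 6: frontier [2—8 13, 5—8 11, 6—8 8, 1—6 12] → take 6—8 (8); add 8.
Step 7: frontier [1—6 12] → take 1—6 (12); add 1.
Vertex order: 5, 3, 6, 2, 7, 4, 8, 1. The 5th vertex is 7.

7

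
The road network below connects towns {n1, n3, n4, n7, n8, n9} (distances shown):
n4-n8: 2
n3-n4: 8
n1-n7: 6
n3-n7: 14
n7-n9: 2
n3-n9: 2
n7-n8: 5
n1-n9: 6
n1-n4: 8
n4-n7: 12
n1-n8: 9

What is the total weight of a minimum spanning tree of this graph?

17

Prim's algorithm from n8:
Step 1: frontier [n4-n8 2, n7-n8 5, n1-n8 9] → take n4-n8 (2); add n4.
Step 2: frontier [n1-n4 8, n3-n4 8, n4-n7 12, n7-n8 5, n1-n8 9] → take n7-n8 (5); add n7.
Step 3: frontier [n1-n4 8, n3-n4 8, n7-n9 2, n1-n7 6, n3-n7 14, n1-n8 9] → take n7-n9 (2); add n9.
Step 4: frontier [n1-n4 8, n3-n4 8, n1-n7 6, n3-n7 14, n1-n8 9, n3-n9 2, n1-n9 6] → take n3-n9 (2); add n3.
Step 5: frontier [n1-n4 8, n1-n7 6, n1-n8 9, n1-n9 6] → take n1-n7 (6); add n1.
MST edges: n4-n8, n7-n8, n7-n9, n3-n9, n1-n7; total weight 2+5+2+2+6 = 17.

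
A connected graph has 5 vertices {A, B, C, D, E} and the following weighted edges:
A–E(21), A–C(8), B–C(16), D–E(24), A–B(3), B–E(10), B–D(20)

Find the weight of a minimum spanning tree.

Prim's algorithm from A:
Step 1: cheapest edge leaving the tree is A–B (3); add B.
Step 2: cheapest edge leaving the tree is A–C (8); add C.
Step 3: cheapest edge leaving the tree is B–E (10); add E.
Step 4: cheapest edge leaving the tree is B–D (20); add D.
MST edges: A–B, A–C, B–E, B–D; total weight 3+8+10+20 = 41.

41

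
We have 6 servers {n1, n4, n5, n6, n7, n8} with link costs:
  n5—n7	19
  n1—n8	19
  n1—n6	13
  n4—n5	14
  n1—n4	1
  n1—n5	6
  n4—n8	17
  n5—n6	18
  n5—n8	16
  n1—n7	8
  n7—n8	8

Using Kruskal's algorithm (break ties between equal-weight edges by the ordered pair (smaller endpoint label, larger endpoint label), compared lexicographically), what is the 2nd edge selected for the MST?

n1-n5

Kruskal's algorithm — process edges by increasing weight (ties by edge label):
n1—n4 (1): add — endpoints in different components.
n1—n5 (6): add — endpoints in different components.
n1—n7 (8): add — endpoints in different components.
n7—n8 (8): add — endpoints in different components.
n1—n6 (13): add — endpoints in different components.
The 2nd edge added is n1—n5.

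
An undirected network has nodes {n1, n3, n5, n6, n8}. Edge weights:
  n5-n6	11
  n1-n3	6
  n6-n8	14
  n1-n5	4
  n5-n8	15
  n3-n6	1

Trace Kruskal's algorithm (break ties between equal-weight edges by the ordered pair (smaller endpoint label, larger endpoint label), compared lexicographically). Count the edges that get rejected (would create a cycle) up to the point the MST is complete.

1

Sort edges by weight, then run Kruskal:
n3-n6 (1): add. Components now {n3,n6} {n1} {n8} {n5}
n1-n5 (4): add. Components now {n3,n6} {n1,n5} {n8}
n1-n3 (6): add. Components now {n1,n3,n5,n6} {n8}
n5-n6 (11): skip — n6 and n5 already connected.
n6-n8 (14): add. Components now {n1,n3,n5,n6,n8}
Edges rejected before the tree was complete: 1.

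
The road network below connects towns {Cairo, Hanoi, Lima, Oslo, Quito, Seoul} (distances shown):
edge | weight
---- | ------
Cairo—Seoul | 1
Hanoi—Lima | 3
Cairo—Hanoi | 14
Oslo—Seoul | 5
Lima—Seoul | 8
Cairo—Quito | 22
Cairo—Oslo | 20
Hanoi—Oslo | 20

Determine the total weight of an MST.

39

Prim's algorithm from Quito:
Step 1: cheapest edge leaving the tree is Cairo—Quito (22); add Cairo.
Step 2: cheapest edge leaving the tree is Cairo—Seoul (1); add Seoul.
Step 3: cheapest edge leaving the tree is Oslo—Seoul (5); add Oslo.
Step 4: cheapest edge leaving the tree is Lima—Seoul (8); add Lima.
Step 5: cheapest edge leaving the tree is Hanoi—Lima (3); add Hanoi.
MST edges: Cairo—Quito, Cairo—Seoul, Oslo—Seoul, Lima—Seoul, Hanoi—Lima; total weight 22+1+5+8+3 = 39.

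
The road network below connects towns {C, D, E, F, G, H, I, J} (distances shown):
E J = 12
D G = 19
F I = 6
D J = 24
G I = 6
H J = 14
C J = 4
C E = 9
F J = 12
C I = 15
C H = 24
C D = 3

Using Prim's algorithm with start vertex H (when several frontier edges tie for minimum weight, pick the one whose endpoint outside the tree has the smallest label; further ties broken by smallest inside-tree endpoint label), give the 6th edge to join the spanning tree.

Prim's algorithm from H:
Step 1: frontier [H J 14, C H 24] → take H J (14); add J.
Step 2: frontier [C H 24, C J 4, E J 12, F J 12, D J 24] → take C J (4); add C.
Step 3: frontier [C D 3, C E 9, C I 15, E J 12, F J 12, D J 24] → take C D (3); add D.
Step 4: frontier [C E 9, C I 15, D G 19, E J 12, F J 12] → take C E (9); add E.
Step 5: frontier [C I 15, D G 19, F J 12] → take F J (12); add F.
Step 6: frontier [C I 15, D G 19, F I 6] → take F I (6); add I.
Step 7: frontier [D G 19, G I 6] → take G I (6); add G.
The 6th edge added is F I.

F-I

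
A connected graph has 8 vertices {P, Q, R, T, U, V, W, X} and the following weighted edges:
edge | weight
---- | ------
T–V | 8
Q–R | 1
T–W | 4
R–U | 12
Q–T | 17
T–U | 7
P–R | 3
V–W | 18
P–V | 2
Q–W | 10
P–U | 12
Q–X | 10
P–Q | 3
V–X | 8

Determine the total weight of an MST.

33

Grow the tree from U using Prim:
Step 1: frontier [T–U 7, P–U 12, R–U 12] → take T–U (7); add T.
Step 2: frontier [T–W 4, T–V 8, Q–T 17, P–U 12, R–U 12] → take T–W (4); add W.
Step 3: frontier [T–V 8, Q–T 17, P–U 12, R–U 12, Q–W 10, V–W 18] → take T–V (8); add V.
Step 4: frontier [Q–T 17, P–U 12, R–U 12, P–V 2, V–X 8, Q–W 10] → take P–V (2); add P.
Step 5: frontier [P–Q 3, P–R 3, Q–T 17, R–U 12, V–X 8, Q–W 10] → take P–Q (3); add Q.
Step 6: frontier [P–R 3, Q–R 1, Q–X 10, R–U 12, V–X 8] → take Q–R (1); add R.
Step 7: frontier [Q–X 10, V–X 8] → take V–X (8); add X.
MST edges: T–U, T–W, T–V, P–V, P–Q, Q–R, V–X; total weight 7+4+8+2+3+1+8 = 33.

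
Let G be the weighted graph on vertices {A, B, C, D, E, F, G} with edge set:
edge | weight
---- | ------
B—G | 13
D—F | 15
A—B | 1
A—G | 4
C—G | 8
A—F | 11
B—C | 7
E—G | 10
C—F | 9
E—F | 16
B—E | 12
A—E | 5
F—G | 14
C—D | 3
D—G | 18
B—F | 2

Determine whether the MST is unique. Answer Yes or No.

Yes

Sort edges by weight, then run Kruskal:
A—B (1): add — endpoints in different components.
B—F (2): add — endpoints in different components.
C—D (3): add — endpoints in different components.
A—G (4): add — endpoints in different components.
A—E (5): add — endpoints in different components.
B—C (7): add — endpoints in different components.
Every non-tree edge has weight strictly greater than the heaviest edge on the tree path between its endpoints, so the MST is unique.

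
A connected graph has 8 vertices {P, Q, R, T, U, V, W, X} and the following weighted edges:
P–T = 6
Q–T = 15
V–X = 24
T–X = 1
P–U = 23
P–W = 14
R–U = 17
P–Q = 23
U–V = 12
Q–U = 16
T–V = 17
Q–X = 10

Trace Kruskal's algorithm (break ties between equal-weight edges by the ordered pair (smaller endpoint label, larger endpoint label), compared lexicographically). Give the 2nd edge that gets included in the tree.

Sort edges by weight, then run Kruskal:
T–X (1): add — endpoints in different components.
P–T (6): add — endpoints in different components.
Q–X (10): add — endpoints in different components.
U–V (12): add — endpoints in different components.
P–W (14): add — endpoints in different components.
Q–T (15): skip — T and Q already connected.
Q–U (16): add — endpoints in different components.
R–U (17): add — endpoints in different components.
The 2nd edge added is P–T.

P-T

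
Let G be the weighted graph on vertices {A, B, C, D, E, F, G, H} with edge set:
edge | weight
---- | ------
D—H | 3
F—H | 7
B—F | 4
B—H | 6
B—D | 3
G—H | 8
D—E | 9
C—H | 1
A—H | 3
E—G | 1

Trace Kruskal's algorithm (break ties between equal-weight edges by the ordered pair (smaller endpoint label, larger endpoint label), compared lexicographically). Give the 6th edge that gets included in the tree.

B-F

Sort edges by weight, then run Kruskal:
C—H (1): add — endpoints in different components.
E—G (1): add — endpoints in different components.
A—H (3): add — endpoints in different components.
B—D (3): add — endpoints in different components.
D—H (3): add — endpoints in different components.
B—F (4): add — endpoints in different components.
B—H (6): skip — B and H already connected.
F—H (7): skip — F and H already connected.
G—H (8): add — endpoints in different components.
The 6th edge added is B—F.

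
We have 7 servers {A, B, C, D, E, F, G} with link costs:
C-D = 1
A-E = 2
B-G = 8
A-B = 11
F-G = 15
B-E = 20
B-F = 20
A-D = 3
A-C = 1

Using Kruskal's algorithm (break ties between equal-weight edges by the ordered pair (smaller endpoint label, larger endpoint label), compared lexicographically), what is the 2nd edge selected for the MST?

C-D

Sort edges by weight, then run Kruskal:
A-C (1): add — endpoints in different components.
C-D (1): add — endpoints in different components.
A-E (2): add — endpoints in different components.
A-D (3): skip — A and D already connected.
B-G (8): add — endpoints in different components.
A-B (11): add — endpoints in different components.
F-G (15): add — endpoints in different components.
The 2nd edge added is C-D.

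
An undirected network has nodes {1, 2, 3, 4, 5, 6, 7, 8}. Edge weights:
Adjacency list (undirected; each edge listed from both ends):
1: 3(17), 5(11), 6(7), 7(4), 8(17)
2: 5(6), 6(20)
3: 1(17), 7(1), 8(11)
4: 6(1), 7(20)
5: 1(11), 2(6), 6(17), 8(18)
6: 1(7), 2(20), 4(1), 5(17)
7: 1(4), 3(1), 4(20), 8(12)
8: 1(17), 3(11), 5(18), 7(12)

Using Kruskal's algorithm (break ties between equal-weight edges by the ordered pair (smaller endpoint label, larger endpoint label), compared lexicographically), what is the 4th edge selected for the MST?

2-5

Kruskal: consider edges lightest-first.
3 7 (1): add — endpoints in different components.
4 6 (1): add — endpoints in different components.
1 7 (4): add — endpoints in different components.
2 5 (6): add — endpoints in different components.
1 6 (7): add — endpoints in different components.
1 5 (11): add — endpoints in different components.
3 8 (11): add — endpoints in different components.
The 4th edge added is 2 5.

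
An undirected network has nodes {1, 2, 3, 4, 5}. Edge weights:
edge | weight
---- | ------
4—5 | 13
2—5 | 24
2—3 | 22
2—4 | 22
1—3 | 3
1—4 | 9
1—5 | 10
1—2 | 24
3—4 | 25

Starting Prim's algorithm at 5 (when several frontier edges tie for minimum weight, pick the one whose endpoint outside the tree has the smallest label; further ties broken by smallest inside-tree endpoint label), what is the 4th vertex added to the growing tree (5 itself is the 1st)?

Grow the tree from 5 using Prim:
Step 1: frontier [1—5 10, 4—5 13, 2—5 24] → take 1—5 (10); add 1.
Step 2: frontier [1—3 3, 1—4 9, 1—2 24, 4—5 13, 2—5 24] → take 1—3 (3); add 3.
Step 3: frontier [1—4 9, 1—2 24, 2—3 22, 3—4 25, 4—5 13, 2—5 24] → take 1—4 (9); add 4.
Step 4: frontier [1—2 24, 2—3 22, 2—4 22, 2—5 24] → take 2—3 (22); add 2.
Vertex order: 5, 1, 3, 4, 2. The 4th vertex is 4.

4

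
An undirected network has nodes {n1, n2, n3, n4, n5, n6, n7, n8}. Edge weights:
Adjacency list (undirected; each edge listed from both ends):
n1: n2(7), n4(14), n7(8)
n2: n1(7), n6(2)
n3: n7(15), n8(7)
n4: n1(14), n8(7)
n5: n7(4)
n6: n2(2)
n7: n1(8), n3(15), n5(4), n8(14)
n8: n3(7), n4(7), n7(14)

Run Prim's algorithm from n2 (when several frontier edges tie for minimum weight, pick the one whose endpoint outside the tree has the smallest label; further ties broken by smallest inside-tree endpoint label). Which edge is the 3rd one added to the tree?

Prim's algorithm from n2:
Step 1: cheapest edge leaving the tree is n2–n6 (2); add n6.
Step 2: cheapest edge leaving the tree is n1–n2 (7); add n1.
Step 3: cheapest edge leaving the tree is n1–n7 (8); add n7.
Step 4: cheapest edge leaving the tree is n5–n7 (4); add n5.
Step 5: cheapest edge leaving the tree is n1–n4 (14); add n4.
Step 6: cheapest edge leaving the tree is n4–n8 (7); add n8.
Step 7: cheapest edge leaving the tree is n3–n8 (7); add n3.
The 3rd edge added is n1–n7.

n1-n7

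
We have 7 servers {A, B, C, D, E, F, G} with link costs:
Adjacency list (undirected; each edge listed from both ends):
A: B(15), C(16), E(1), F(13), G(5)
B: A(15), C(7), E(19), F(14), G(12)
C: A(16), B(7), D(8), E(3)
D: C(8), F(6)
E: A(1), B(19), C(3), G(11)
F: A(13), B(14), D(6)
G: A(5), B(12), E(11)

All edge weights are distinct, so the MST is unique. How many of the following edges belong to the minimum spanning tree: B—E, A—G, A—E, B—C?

3

Kruskal's algorithm — process edges by increasing weight (ties by edge label):
A—E (1): add. Components now {A,E} {B} {C} {D} {F} {G}
C—E (3): add. Components now {A,C,E} {B} {D} {F} {G}
A—G (5): add. Components now {A,C,E,G} {B} {D} {F}
D—F (6): add. Components now {A,C,E,G} {B} {D,F}
B—C (7): add. Components now {A,B,C,E,G} {D,F}
C—D (8): add. Components now {A,B,C,D,E,F,G}
MST edge set: {A—E, C—E, A—G, D—F, B—C, C—D}.
Of the listed edges, {A—G, A—E, B—C} are in the MST → 3.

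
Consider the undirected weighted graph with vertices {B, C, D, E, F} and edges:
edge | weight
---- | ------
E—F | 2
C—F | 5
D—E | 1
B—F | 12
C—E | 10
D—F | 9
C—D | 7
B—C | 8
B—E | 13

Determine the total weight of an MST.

Grow the tree from F using Prim:
Step 1: frontier [E—F 2, C—F 5, D—F 9, B—F 12] → take E—F (2); add E.
Step 2: frontier [D—E 1, C—E 10, B—E 13, C—F 5, D—F 9, B—F 12] → take D—E (1); add D.
Step 3: frontier [C—D 7, C—E 10, B—E 13, C—F 5, B—F 12] → take C—F (5); add C.
Step 4: frontier [B—C 8, B—E 13, B—F 12] → take B—C (8); add B.
MST edges: E—F, D—E, C—F, B—C; total weight 2+1+5+8 = 16.

16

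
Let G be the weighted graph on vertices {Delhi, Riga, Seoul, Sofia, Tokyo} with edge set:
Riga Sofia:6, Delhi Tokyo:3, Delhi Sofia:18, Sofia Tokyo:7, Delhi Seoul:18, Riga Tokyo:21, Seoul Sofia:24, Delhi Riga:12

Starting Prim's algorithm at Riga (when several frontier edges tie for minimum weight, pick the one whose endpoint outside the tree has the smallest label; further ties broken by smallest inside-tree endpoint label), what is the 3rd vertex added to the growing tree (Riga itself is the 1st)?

Prim, starting at Riga.
Step 1: cheapest edge leaving the tree is Riga Sofia (6); add Sofia.
Step 2: cheapest edge leaving the tree is Sofia Tokyo (7); add Tokyo.
Step 3: cheapest edge leaving the tree is Delhi Tokyo (3); add Delhi.
Step 4: cheapest edge leaving the tree is Delhi Seoul (18); add Seoul.
Vertex order: Riga, Sofia, Tokyo, Delhi, Seoul. The 3rd vertex is Tokyo.

Tokyo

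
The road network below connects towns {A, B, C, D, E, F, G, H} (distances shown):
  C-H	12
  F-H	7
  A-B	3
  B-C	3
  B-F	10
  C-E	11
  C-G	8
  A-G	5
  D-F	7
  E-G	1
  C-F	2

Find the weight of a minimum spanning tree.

28

Prim's algorithm from B:
Step 1: cheapest edge leaving the tree is A-B (3); add A.
Step 2: cheapest edge leaving the tree is B-C (3); add C.
Step 3: cheapest edge leaving the tree is C-F (2); add F.
Step 4: cheapest edge leaving the tree is A-G (5); add G.
Step 5: cheapest edge leaving the tree is E-G (1); add E.
Step 6: cheapest edge leaving the tree is D-F (7); add D.
Step 7: cheapest edge leaving the tree is F-H (7); add H.
MST edges: A-B, B-C, C-F, A-G, E-G, D-F, F-H; total weight 3+3+2+5+1+7+7 = 28.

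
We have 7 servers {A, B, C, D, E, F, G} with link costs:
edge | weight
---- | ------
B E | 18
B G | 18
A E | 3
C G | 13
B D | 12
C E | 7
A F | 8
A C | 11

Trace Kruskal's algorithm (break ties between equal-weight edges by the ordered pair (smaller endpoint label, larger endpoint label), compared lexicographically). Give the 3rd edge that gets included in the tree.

Kruskal: consider edges lightest-first.
A E (3): add — endpoints in different components.
C E (7): add — endpoints in different components.
A F (8): add — endpoints in different components.
A C (11): skip — A and C already connected.
B D (12): add — endpoints in different components.
C G (13): add — endpoints in different components.
B E (18): add — endpoints in different components.
The 3rd edge added is A F.

A-F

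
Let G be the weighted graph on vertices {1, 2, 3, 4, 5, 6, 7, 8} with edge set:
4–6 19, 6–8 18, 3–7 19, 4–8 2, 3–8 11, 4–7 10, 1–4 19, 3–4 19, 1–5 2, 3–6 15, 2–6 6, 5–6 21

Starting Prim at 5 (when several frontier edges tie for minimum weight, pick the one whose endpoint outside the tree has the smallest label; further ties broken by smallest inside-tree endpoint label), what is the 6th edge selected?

3-6

Prim, starting at 5.
Step 1: cheapest edge leaving the tree is 1–5 (2); add 1.
Step 2: cheapest edge leaving the tree is 1–4 (19); add 4.
Step 3: cheapest edge leaving the tree is 4–8 (2); add 8.
Step 4: cheapest edge leaving the tree is 4–7 (10); add 7.
Step 5: cheapest edge leaving the tree is 3–8 (11); add 3.
Step 6: cheapest edge leaving the tree is 3–6 (15); add 6.
Step 7: cheapest edge leaving the tree is 2–6 (6); add 2.
The 6th edge added is 3–6.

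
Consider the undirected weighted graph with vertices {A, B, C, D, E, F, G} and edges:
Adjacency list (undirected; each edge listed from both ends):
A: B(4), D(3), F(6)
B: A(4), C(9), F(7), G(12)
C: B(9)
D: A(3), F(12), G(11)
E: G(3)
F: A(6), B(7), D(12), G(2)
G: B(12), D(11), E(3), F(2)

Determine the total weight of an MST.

27

Prim, starting at F.
Step 1: cheapest edge leaving the tree is F—G (2); add G.
Step 2: cheapest edge leaving the tree is E—G (3); add E.
Step 3: cheapest edge leaving the tree is A—F (6); add A.
Step 4: cheapest edge leaving the tree is A—D (3); add D.
Step 5: cheapest edge leaving the tree is A—B (4); add B.
Step 6: cheapest edge leaving the tree is B—C (9); add C.
MST edges: F—G, E—G, A—F, A—D, A—B, B—C; total weight 2+3+6+3+4+9 = 27.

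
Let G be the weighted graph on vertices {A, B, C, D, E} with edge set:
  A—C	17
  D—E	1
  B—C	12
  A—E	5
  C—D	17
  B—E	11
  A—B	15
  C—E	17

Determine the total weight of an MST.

Grow the tree from E using Prim:
Step 1: cheapest edge leaving the tree is D—E (1); add D.
Step 2: cheapest edge leaving the tree is A—E (5); add A.
Step 3: cheapest edge leaving the tree is B—E (11); add B.
Step 4: cheapest edge leaving the tree is B—C (12); add C.
MST edges: D—E, A—E, B—E, B—C; total weight 1+5+11+12 = 29.

29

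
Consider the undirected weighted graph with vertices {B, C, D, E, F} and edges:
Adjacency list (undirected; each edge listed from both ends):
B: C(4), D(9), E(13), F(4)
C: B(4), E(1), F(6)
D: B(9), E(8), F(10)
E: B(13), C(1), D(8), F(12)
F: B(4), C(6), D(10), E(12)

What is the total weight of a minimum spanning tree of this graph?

Kruskal's algorithm — process edges by increasing weight (ties by edge label):
C—E (1): add — endpoints in different components.
B—C (4): add — endpoints in different components.
B—F (4): add — endpoints in different components.
C—F (6): skip — C and F already connected.
D—E (8): add — endpoints in different components.
MST edges: C—E, B—C, B—F, D—E; total weight 1+4+4+8 = 17.

17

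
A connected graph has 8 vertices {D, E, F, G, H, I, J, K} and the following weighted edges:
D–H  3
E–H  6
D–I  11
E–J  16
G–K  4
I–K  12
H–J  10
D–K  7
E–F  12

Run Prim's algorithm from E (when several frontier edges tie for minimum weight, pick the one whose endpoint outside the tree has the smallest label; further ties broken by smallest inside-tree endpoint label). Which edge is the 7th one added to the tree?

Prim, starting at E.
Step 1: cheapest edge leaving the tree is E–H (6); add H.
Step 2: cheapest edge leaving the tree is D–H (3); add D.
Step 3: cheapest edge leaving the tree is D–K (7); add K.
Step 4: cheapest edge leaving the tree is G–K (4); add G.
Step 5: cheapest edge leaving the tree is H–J (10); add J.
Step 6: cheapest edge leaving the tree is D–I (11); add I.
Step 7: cheapest edge leaving the tree is E–F (12); add F.
The 7th edge added is E–F.

E-F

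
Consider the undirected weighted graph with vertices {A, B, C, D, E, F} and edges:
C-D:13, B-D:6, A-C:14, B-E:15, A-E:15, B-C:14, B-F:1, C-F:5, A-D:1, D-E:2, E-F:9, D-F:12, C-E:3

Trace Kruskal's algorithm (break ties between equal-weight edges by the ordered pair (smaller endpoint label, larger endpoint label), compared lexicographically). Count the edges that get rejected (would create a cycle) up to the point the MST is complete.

Kruskal: consider edges lightest-first.
A-D (1): add — endpoints in different components.
B-F (1): add — endpoints in different components.
D-E (2): add — endpoints in different components.
C-E (3): add — endpoints in different components.
C-F (5): add — endpoints in different components.
Edges rejected before the tree was complete: 0.

0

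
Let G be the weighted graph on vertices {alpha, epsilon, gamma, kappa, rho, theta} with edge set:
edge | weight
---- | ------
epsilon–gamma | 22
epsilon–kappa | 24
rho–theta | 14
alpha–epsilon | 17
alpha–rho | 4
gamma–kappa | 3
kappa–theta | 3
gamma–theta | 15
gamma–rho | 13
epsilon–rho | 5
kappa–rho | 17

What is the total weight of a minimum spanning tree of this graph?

28

Prim, starting at epsilon.
Step 1: frontier [epsilon–rho 5, alpha–epsilon 17, epsilon–gamma 22, epsilon–kappa 24] → take epsilon–rho (5); add rho.
Step 2: frontier [alpha–epsilon 17, epsilon–gamma 22, epsilon–kappa 24, alpha–rho 4, gamma–rho 13, rho–theta 14, kappa–rho 17] → take alpha–rho (4); add alpha.
Step 3: frontier [epsilon–gamma 22, epsilon–kappa 24, gamma–rho 13, rho–theta 14, kappa–rho 17] → take gamma–rho (13); add gamma.
Step 4: frontier [epsilon–kappa 24, gamma–kappa 3, gamma–theta 15, rho–theta 14, kappa–rho 17] → take gamma–kappa (3); add kappa.
Step 5: frontier [gamma–theta 15, kappa–theta 3, rho–theta 14] → take kappa–theta (3); add theta.
MST edges: epsilon–rho, alpha–rho, gamma–rho, gamma–kappa, kappa–theta; total weight 5+4+13+3+3 = 28.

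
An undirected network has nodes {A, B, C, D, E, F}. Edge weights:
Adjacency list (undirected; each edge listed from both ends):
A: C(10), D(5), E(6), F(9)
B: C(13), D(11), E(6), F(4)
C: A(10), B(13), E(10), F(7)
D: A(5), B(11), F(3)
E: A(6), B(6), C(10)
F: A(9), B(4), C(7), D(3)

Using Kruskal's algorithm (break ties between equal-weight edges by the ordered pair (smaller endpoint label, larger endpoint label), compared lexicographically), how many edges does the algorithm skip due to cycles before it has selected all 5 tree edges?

Kruskal's algorithm — process edges by increasing weight (ties by edge label):
D—F (3): add. Components now {A} {B} {C} {D,F} {E}
B—F (4): add. Components now {A} {B,D,F} {C} {E}
A—D (5): add. Components now {A,B,D,F} {C} {E}
A—E (6): add. Components now {A,B,D,E,F} {C}
B—E (6): skip — B and E already connected.
C—F (7): add. Components now {A,B,C,D,E,F}
Edges rejected before the tree was complete: 1.

1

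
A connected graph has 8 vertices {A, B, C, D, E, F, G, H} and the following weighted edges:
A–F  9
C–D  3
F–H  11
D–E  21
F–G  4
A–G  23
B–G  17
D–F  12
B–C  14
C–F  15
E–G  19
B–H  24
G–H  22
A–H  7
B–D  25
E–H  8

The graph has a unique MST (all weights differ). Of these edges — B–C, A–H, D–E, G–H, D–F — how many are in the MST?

Kruskal: consider edges lightest-first.
C–D (3): add — endpoints in different components.
F–G (4): add — endpoints in different components.
A–H (7): add — endpoints in different components.
E–H (8): add — endpoints in different components.
A–F (9): add — endpoints in different components.
F–H (11): skip — F and H already connected.
D–F (12): add — endpoints in different components.
B–C (14): add — endpoints in different components.
MST edge set: {C–D, F–G, A–H, E–H, A–F, D–F, B–C}.
Of the listed edges, {B–C, A–H, D–F} are in the MST → 3.

3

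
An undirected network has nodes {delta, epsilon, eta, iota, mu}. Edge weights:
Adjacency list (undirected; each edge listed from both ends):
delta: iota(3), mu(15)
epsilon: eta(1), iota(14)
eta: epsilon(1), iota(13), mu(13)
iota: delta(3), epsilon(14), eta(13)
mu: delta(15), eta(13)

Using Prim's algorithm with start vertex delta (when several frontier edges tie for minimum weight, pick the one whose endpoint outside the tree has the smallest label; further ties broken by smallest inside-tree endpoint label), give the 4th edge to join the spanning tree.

Prim, starting at delta.
Step 1: cheapest edge leaving the tree is delta—iota (3); add iota.
Step 2: cheapest edge leaving the tree is eta—iota (13); add eta.
Step 3: cheapest edge leaving the tree is epsilon—eta (1); add epsilon.
Step 4: cheapest edge leaving the tree is eta—mu (13); add mu.
The 4th edge added is eta—mu.

eta-mu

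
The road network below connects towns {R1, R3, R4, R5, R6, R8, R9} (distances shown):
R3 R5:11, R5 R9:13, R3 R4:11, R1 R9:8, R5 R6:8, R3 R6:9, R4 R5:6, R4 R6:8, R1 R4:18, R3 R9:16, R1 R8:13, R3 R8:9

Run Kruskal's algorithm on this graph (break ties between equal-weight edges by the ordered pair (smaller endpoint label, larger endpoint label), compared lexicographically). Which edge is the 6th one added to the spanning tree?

Kruskal's algorithm — process edges by increasing weight (ties by edge label):
R4 R5 (6): add — endpoints in different components.
R1 R9 (8): add — endpoints in different components.
R4 R6 (8): add — endpoints in different components.
R5 R6 (8): skip — R5 and R6 already connected.
R3 R6 (9): add — endpoints in different components.
R3 R8 (9): add — endpoints in different components.
R3 R4 (11): skip — R4 and R3 already connected.
R3 R5 (11): skip — R5 and R3 already connected.
R1 R8 (13): add — endpoints in different components.
The 6th edge added is R1 R8.

R1-R8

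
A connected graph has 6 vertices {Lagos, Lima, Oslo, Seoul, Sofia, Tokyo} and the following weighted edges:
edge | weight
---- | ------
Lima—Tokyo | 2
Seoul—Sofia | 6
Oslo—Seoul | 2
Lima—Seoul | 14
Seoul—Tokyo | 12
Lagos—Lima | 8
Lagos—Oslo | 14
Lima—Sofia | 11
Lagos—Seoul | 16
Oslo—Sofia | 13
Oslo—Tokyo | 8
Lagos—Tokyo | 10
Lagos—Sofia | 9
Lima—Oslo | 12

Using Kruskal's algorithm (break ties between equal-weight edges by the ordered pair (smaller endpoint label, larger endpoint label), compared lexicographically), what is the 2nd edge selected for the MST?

Kruskal's algorithm — process edges by increasing weight (ties by edge label):
Lima—Tokyo (2): add. Components now {Lima,Tokyo} {Seoul} {Sofia} {Oslo} {Lagos}
Oslo—Seoul (2): add. Components now {Lima,Tokyo} {Oslo,Seoul} {Sofia} {Lagos}
Seoul—Sofia (6): add. Components now {Lima,Tokyo} {Oslo,Seoul,Sofia} {Lagos}
Lagos—Lima (8): add. Components now {Lagos,Lima,Tokyo} {Oslo,Seoul,Sofia}
Oslo—Tokyo (8): add. Components now {Lagos,Lima,Oslo,Seoul,Sofia,Tokyo}
The 2nd edge added is Oslo—Seoul.

Oslo-Seoul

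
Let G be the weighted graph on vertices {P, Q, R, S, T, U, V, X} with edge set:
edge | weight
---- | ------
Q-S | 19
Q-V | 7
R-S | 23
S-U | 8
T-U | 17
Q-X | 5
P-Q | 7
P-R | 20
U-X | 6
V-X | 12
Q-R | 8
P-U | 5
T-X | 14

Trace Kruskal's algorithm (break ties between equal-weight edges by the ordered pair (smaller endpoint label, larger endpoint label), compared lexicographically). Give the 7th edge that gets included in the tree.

Kruskal: consider edges lightest-first.
P-U (5): add — endpoints in different components.
Q-X (5): add — endpoints in different components.
U-X (6): add — endpoints in different components.
P-Q (7): skip — P and Q already connected.
Q-V (7): add — endpoints in different components.
Q-R (8): add — endpoints in different components.
S-U (8): add — endpoints in different components.
V-X (12): skip — V and X already connected.
T-X (14): add — endpoints in different components.
The 7th edge added is T-X.

T-X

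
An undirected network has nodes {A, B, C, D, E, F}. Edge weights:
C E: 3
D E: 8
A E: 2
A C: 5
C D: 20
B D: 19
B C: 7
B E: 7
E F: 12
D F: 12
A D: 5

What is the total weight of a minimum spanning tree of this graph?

Prim, starting at B.
Step 1: frontier [B C 7, B E 7, B D 19] → take B C (7); add C.
Step 2: frontier [B E 7, B D 19, C E 3, A C 5, C D 20] → take C E (3); add E.
Step 3: frontier [B D 19, A C 5, C D 20, A E 2, D E 8, E F 12] → take A E (2); add A.
Step 4: frontier [A D 5, B D 19, C D 20, D E 8, E F 12] → take A D (5); add D.
Step 5: frontier [D F 12, E F 12] → take D F (12); add F.
MST edges: B C, C E, A E, A D, D F; total weight 7+3+2+5+12 = 29.

29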